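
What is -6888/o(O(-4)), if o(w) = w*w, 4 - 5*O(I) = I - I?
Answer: -21525/2 ≈ -10763.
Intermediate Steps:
O(I) = 4/5 (O(I) = 4/5 - (I - I)/5 = 4/5 - 1/5*0 = 4/5 + 0 = 4/5)
o(w) = w**2
-6888/o(O(-4)) = -6888/((4/5)**2) = -6888/16/25 = -6888*25/16 = -21525/2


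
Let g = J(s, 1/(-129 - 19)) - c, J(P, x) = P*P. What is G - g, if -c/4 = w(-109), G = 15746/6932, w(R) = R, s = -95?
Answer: -29761601/3466 ≈ -8586.7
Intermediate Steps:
J(P, x) = P²
G = 7873/3466 (G = 15746*(1/6932) = 7873/3466 ≈ 2.2715)
c = 436 (c = -4*(-109) = 436)
g = 8589 (g = (-95)² - 1*436 = 9025 - 436 = 8589)
G - g = 7873/3466 - 1*8589 = 7873/3466 - 8589 = -29761601/3466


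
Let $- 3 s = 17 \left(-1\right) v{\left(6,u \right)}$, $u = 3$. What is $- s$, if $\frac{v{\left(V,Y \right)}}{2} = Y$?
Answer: $-34$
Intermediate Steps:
$v{\left(V,Y \right)} = 2 Y$
$s = 34$ ($s = - \frac{17 \left(-1\right) 2 \cdot 3}{3} = - \frac{\left(-17\right) 6}{3} = \left(- \frac{1}{3}\right) \left(-102\right) = 34$)
$- s = \left(-1\right) 34 = -34$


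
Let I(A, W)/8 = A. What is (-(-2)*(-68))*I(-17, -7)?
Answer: 18496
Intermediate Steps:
I(A, W) = 8*A
(-(-2)*(-68))*I(-17, -7) = (-(-2)*(-68))*(8*(-17)) = -2*68*(-136) = -136*(-136) = 18496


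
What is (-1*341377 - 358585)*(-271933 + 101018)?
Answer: 119634005230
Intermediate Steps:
(-1*341377 - 358585)*(-271933 + 101018) = (-341377 - 358585)*(-170915) = -699962*(-170915) = 119634005230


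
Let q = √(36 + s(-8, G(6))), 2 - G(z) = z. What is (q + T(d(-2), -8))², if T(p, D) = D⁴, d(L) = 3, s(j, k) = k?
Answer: 16777248 + 32768*√2 ≈ 1.6824e+7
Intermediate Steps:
G(z) = 2 - z
q = 4*√2 (q = √(36 + (2 - 1*6)) = √(36 + (2 - 6)) = √(36 - 4) = √32 = 4*√2 ≈ 5.6569)
(q + T(d(-2), -8))² = (4*√2 + (-8)⁴)² = (4*√2 + 4096)² = (4096 + 4*√2)²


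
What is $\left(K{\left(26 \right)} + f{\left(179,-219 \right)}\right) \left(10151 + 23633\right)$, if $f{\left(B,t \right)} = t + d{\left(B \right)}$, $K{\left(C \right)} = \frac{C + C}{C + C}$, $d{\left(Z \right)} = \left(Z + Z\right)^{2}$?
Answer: $4322527664$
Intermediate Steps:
$d{\left(Z \right)} = 4 Z^{2}$ ($d{\left(Z \right)} = \left(2 Z\right)^{2} = 4 Z^{2}$)
$K{\left(C \right)} = 1$ ($K{\left(C \right)} = \frac{2 C}{2 C} = 2 C \frac{1}{2 C} = 1$)
$f{\left(B,t \right)} = t + 4 B^{2}$
$\left(K{\left(26 \right)} + f{\left(179,-219 \right)}\right) \left(10151 + 23633\right) = \left(1 - \left(219 - 4 \cdot 179^{2}\right)\right) \left(10151 + 23633\right) = \left(1 + \left(-219 + 4 \cdot 32041\right)\right) 33784 = \left(1 + \left(-219 + 128164\right)\right) 33784 = \left(1 + 127945\right) 33784 = 127946 \cdot 33784 = 4322527664$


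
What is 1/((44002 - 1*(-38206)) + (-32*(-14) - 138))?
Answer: 1/82518 ≈ 1.2119e-5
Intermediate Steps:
1/((44002 - 1*(-38206)) + (-32*(-14) - 138)) = 1/((44002 + 38206) + (448 - 138)) = 1/(82208 + 310) = 1/82518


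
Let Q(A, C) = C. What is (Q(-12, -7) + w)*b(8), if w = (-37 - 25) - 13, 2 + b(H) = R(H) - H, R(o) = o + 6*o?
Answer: -3772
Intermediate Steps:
R(o) = 7*o
b(H) = -2 + 6*H (b(H) = -2 + (7*H - H) = -2 + 6*H)
w = -75 (w = -62 - 13 = -75)
(Q(-12, -7) + w)*b(8) = (-7 - 75)*(-2 + 6*8) = -82*(-2 + 48) = -82*46 = -3772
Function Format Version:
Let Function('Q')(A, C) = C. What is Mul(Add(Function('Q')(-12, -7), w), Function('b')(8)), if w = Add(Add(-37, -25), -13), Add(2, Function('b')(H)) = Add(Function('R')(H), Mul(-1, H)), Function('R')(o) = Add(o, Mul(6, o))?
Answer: -3772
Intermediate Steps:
Function('R')(o) = Mul(7, o)
Function('b')(H) = Add(-2, Mul(6, H)) (Function('b')(H) = Add(-2, Add(Mul(7, H), Mul(-1, H))) = Add(-2, Mul(6, H)))
w = -75 (w = Add(-62, -13) = -75)
Mul(Add(Function('Q')(-12, -7), w), Function('b')(8)) = Mul(Add(-7, -75), Add(-2, Mul(6, 8))) = Mul(-82, Add(-2, 48)) = Mul(-82, 46) = -3772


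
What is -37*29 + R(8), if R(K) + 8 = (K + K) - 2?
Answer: -1067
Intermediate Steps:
R(K) = -10 + 2*K (R(K) = -8 + ((K + K) - 2) = -8 + (2*K - 2) = -8 + (-2 + 2*K) = -10 + 2*K)
-37*29 + R(8) = -37*29 + (-10 + 2*8) = -1073 + (-10 + 16) = -1073 + 6 = -1067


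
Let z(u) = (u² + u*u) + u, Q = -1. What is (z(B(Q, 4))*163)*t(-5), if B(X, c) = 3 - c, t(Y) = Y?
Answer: -815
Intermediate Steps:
z(u) = u + 2*u² (z(u) = (u² + u²) + u = 2*u² + u = u + 2*u²)
(z(B(Q, 4))*163)*t(-5) = (((3 - 1*4)*(1 + 2*(3 - 1*4)))*163)*(-5) = (((3 - 4)*(1 + 2*(3 - 4)))*163)*(-5) = (-(1 + 2*(-1))*163)*(-5) = (-(1 - 2)*163)*(-5) = (-1*(-1)*163)*(-5) = (1*163)*(-5) = 163*(-5) = -815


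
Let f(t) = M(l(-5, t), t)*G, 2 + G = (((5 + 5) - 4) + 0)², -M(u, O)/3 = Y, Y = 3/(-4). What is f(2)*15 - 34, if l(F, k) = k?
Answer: 2227/2 ≈ 1113.5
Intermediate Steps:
Y = -¾ (Y = 3*(-¼) = -¾ ≈ -0.75000)
M(u, O) = 9/4 (M(u, O) = -3*(-¾) = 9/4)
G = 34 (G = -2 + (((5 + 5) - 4) + 0)² = -2 + ((10 - 4) + 0)² = -2 + (6 + 0)² = -2 + 6² = -2 + 36 = 34)
f(t) = 153/2 (f(t) = (9/4)*34 = 153/2)
f(2)*15 - 34 = (153/2)*15 - 34 = 2295/2 - 34 = 2227/2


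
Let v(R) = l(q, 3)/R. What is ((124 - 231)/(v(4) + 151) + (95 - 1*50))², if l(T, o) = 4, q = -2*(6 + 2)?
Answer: 45333289/23104 ≈ 1962.1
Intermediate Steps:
q = -16 (q = -2*8 = -16)
v(R) = 4/R
((124 - 231)/(v(4) + 151) + (95 - 1*50))² = ((124 - 231)/(4/4 + 151) + (95 - 1*50))² = (-107/(4*(¼) + 151) + (95 - 50))² = (-107/(1 + 151) + 45)² = (-107/152 + 45)² = (6733/152)² = 45333289/23104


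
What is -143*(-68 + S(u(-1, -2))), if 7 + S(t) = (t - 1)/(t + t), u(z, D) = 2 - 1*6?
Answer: 85085/8 ≈ 10636.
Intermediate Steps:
u(z, D) = -4 (u(z, D) = 2 - 6 = -4)
S(t) = -7 + (-1 + t)/(2*t) (S(t) = -7 + (t - 1)/(t + t) = -7 + (-1 + t)/((2*t)) = -7 + (-1 + t)*(1/(2*t)) = -7 + (-1 + t)/(2*t))
-143*(-68 + S(u(-1, -2))) = -143*(-68 + (1/2)*(-1 - 13*(-4))/(-4)) = -143*(-68 + (1/2)*(-1/4)*(-1 + 52)) = -143*(-68 + (1/2)*(-1/4)*51) = -143*(-68 - 51/8) = -143*(-595/8) = 85085/8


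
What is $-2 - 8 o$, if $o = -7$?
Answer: $54$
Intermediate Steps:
$-2 - 8 o = -2 - -56 = -2 + 56 = 54$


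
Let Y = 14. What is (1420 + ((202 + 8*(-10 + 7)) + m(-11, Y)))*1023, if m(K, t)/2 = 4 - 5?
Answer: 1632708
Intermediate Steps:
m(K, t) = -2 (m(K, t) = 2*(4 - 5) = 2*(-1) = -2)
(1420 + ((202 + 8*(-10 + 7)) + m(-11, Y)))*1023 = (1420 + ((202 + 8*(-10 + 7)) - 2))*1023 = (1420 + ((202 + 8*(-3)) - 2))*1023 = (1420 + ((202 - 24) - 2))*1023 = (1420 + (178 - 2))*1023 = (1420 + 176)*1023 = 1596*1023 = 1632708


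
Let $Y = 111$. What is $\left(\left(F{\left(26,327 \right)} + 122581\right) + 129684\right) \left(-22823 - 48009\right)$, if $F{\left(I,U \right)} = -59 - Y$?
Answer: $-17856393040$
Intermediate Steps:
$F{\left(I,U \right)} = -170$ ($F{\left(I,U \right)} = -59 - 111 = -170$)
$\left(\left(F{\left(26,327 \right)} + 122581\right) + 129684\right) \left(-22823 - 48009\right) = \left(\left(-170 + 122581\right) + 129684\right) \left(-22823 - 48009\right) = \left(122411 + 129684\right) \left(-70832\right) = 252095 \left(-70832\right) = -17856393040$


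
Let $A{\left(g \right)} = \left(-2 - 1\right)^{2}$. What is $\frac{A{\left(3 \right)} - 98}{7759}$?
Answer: $- \frac{89}{7759} \approx -0.011471$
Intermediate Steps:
$A{\left(g \right)} = 9$ ($A{\left(g \right)} = \left(-3\right)^{2} = 9$)
$\frac{A{\left(3 \right)} - 98}{7759} = \frac{9 - 98}{7759} = \left(-89\right) \frac{1}{7759} = - \frac{89}{7759}$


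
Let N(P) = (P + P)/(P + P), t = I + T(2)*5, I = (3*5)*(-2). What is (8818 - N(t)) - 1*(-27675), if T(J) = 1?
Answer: 36492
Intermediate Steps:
I = -30 (I = 15*(-2) = -30)
t = -25 (t = -30 + 1*5 = -30 + 5 = -25)
N(P) = 1 (N(P) = (2*P)/((2*P)) = (2*P)*(1/(2*P)) = 1)
(8818 - N(t)) - 1*(-27675) = (8818 - 1*1) - 1*(-27675) = (8818 - 1) + 27675 = 8817 + 27675 = 36492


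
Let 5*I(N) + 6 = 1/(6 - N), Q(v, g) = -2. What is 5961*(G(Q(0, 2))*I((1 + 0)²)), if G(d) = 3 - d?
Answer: -172869/5 ≈ -34574.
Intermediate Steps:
I(N) = -6/5 + 1/(5*(6 - N))
5961*(G(Q(0, 2))*I((1 + 0)²)) = 5961*((3 - 1*(-2))*((35 - 6*(1 + 0)²)/(5*(-6 + (1 + 0)²)))) = 5961*((3 + 2)*((35 - 6*1²)/(5*(-6 + 1²)))) = 5961*(5*((35 - 6*1)/(5*(-6 + 1)))) = 5961*(5*((⅕)*(35 - 6)/(-5))) = 5961*(5*((⅕)*(-⅕)*29)) = 5961*(5*(-29/25)) = 5961*(-29/5) = -172869/5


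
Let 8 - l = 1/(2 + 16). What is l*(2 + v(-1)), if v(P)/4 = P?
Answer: -143/9 ≈ -15.889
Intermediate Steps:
l = 143/18 (l = 8 - 1/(2 + 16) = 8 - 1/18 = 143/18 ≈ 7.9444)
v(P) = 4*P
l*(2 + v(-1)) = 143*(2 + 4*(-1))/18 = 143*(2 - 4)/18 = (143/18)*(-2) = -143/9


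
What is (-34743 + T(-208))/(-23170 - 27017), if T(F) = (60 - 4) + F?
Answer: 34895/50187 ≈ 0.69530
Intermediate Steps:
T(F) = 56 + F
(-34743 + T(-208))/(-23170 - 27017) = (-34743 + (56 - 208))/(-23170 - 27017) = (-34743 - 152)/(-50187) = -34895*(-1/50187) = 34895/50187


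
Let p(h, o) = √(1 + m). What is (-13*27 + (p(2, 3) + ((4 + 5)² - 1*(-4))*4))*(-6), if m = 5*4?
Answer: 66 - 6*√21 ≈ 38.505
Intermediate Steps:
m = 20
p(h, o) = √21 (p(h, o) = √(1 + 20) = √21)
(-13*27 + (p(2, 3) + ((4 + 5)² - 1*(-4))*4))*(-6) = (-13*27 + (√21 + ((4 + 5)² - 1*(-4))*4))*(-6) = (-351 + (√21 + (9² + 4)*4))*(-6) = (-351 + (√21 + (81 + 4)*4))*(-6) = (-351 + (√21 + 85*4))*(-6) = (-351 + (√21 + 340))*(-6) = (-351 + (340 + √21))*(-6) = (-11 + √21)*(-6) = 66 - 6*√21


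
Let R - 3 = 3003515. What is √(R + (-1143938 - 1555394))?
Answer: √304186 ≈ 551.53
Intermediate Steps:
R = 3003518 (R = 3 + 3003515 = 3003518)
√(R + (-1143938 - 1555394)) = √(3003518 + (-1143938 - 1555394)) = √(3003518 - 2699332) = √304186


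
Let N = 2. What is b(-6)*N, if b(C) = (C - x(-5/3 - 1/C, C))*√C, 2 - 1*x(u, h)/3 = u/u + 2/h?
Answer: -20*I*√6 ≈ -48.99*I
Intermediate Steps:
x(u, h) = 3 - 6/h (x(u, h) = 6 - 3*(u/u + 2/h) = 6 - 3*(1 + 2/h) = 6 + (-3 - 6/h) = 3 - 6/h)
b(C) = √C*(-3 + C + 6/C) (b(C) = (C - (3 - 6/C))*√C = (C + (-3 + 6/C))*√C = (-3 + C + 6/C)*√C = √C*(-3 + C + 6/C))
b(-6)*N = ((6 - 6*(-3 - 6))/√(-6))*2 = ((-I*√6/6)*(6 - 6*(-9)))*2 = ((-I*√6/6)*(6 + 54))*2 = (-I*√6/6*60)*2 = -10*I*√6*2 = -20*I*√6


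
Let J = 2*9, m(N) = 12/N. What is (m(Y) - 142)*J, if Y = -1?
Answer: -2772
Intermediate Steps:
J = 18
(m(Y) - 142)*J = (12/(-1) - 142)*18 = (12*(-1) - 142)*18 = (-12 - 142)*18 = -154*18 = -2772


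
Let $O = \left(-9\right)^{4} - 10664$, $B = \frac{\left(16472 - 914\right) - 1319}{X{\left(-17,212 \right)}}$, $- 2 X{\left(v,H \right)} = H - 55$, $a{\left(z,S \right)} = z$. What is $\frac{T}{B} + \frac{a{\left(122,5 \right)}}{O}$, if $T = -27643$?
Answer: $\frac{17803344637}{116845234} \approx 152.37$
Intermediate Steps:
$X{\left(v,H \right)} = \frac{55}{2} - \frac{H}{2}$ ($X{\left(v,H \right)} = - \frac{H - 55}{2} = - \frac{-55 + H}{2} = \frac{55}{2} - \frac{H}{2}$)
$B = - \frac{28478}{157}$ ($B = \frac{\left(16472 - 914\right) - 1319}{\frac{55}{2} - 106} = \frac{15558 - 1319}{\frac{55}{2} - 106} = \frac{14239}{- \frac{157}{2}} = 14239 \left(- \frac{2}{157}\right) = - \frac{28478}{157} \approx -181.39$)
$O = -4103$ ($O = 6561 - 10664 = -4103$)
$\frac{T}{B} + \frac{a{\left(122,5 \right)}}{O} = - \frac{27643}{- \frac{28478}{157}} + \frac{122}{-4103} = \left(-27643\right) \left(- \frac{157}{28478}\right) + 122 \left(- \frac{1}{4103}\right) = \frac{4339951}{28478} - \frac{122}{4103} = \frac{17803344637}{116845234}$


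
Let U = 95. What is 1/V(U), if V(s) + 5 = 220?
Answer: 1/215 ≈ 0.0046512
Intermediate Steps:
V(s) = 215 (V(s) = -5 + 220 = 215)
1/V(U) = 1/215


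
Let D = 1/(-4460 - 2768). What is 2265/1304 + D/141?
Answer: 577092229/332242248 ≈ 1.7370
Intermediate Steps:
D = -1/7228 (D = 1/(-7228) = -1/7228 ≈ -0.00013835)
2265/1304 + D/141 = 2265/1304 - 1/7228/141 = 2265*(1/1304) - 1/7228*1/141 = 2265/1304 - 1/1019148 = 577092229/332242248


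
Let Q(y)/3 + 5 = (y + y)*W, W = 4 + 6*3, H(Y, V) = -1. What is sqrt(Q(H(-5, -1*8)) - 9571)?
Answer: I*sqrt(9718) ≈ 98.58*I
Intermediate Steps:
W = 22 (W = 4 + 18 = 22)
Q(y) = -15 + 132*y (Q(y) = -15 + 3*((y + y)*22) = -15 + 3*((2*y)*22) = -15 + 3*(44*y) = -15 + 132*y)
sqrt(Q(H(-5, -1*8)) - 9571) = sqrt((-15 + 132*(-1)) - 9571) = sqrt((-15 - 132) - 9571) = sqrt(-147 - 9571) = sqrt(-9718) = I*sqrt(9718)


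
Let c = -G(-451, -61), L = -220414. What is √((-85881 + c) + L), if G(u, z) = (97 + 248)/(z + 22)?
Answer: 2*I*√12940590/13 ≈ 553.43*I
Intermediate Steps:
G(u, z) = 345/(22 + z)
c = 115/13 (c = -345/(22 - 61) = -345/(-39) = -345*(-1)/39 = -1*(-115/13) = 115/13 ≈ 8.8462)
√((-85881 + c) + L) = √((-85881 + 115/13) - 220414) = √(-1116338/13 - 220414) = √(-3981720/13) = 2*I*√12940590/13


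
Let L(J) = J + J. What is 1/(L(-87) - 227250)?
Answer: -1/227424 ≈ -4.3971e-6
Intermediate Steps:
L(J) = 2*J
1/(L(-87) - 227250) = 1/(2*(-87) - 227250) = 1/(-174 - 227250) = 1/(-227424) = -1/227424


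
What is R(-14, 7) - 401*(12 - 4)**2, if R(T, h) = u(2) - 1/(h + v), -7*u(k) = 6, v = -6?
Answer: -179661/7 ≈ -25666.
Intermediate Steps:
u(k) = -6/7 (u(k) = -1/7*6 = -6/7)
R(T, h) = -6/7 - 1/(-6 + h) (R(T, h) = -6/7 - 1/(h - 6) = -6/7 - 1/(-6 + h))
R(-14, 7) - 401*(12 - 4)**2 = (29 - 6*7)/(7*(-6 + 7)) - 401*(12 - 4)**2 = (1/7)*(29 - 42)/1 - 401*8**2 = (1/7)*1*(-13) - 401*64 = -13/7 - 25664 = -179661/7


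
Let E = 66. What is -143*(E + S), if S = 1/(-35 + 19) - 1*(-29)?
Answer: -217217/16 ≈ -13576.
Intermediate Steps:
S = 463/16 (S = 1/(-16) + 29 = -1/16 + 29 = 463/16 ≈ 28.938)
-143*(E + S) = -143*(66 + 463/16) = -143*1519/16 = -217217/16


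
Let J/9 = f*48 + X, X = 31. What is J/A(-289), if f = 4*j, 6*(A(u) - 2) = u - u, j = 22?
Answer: 38295/2 ≈ 19148.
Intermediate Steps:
A(u) = 2 (A(u) = 2 + (u - u)/6 = 2 + (⅙)*0 = 2 + 0 = 2)
f = 88 (f = 4*22 = 88)
J = 38295 (J = 9*(88*48 + 31) = 9*(4224 + 31) = 9*4255 = 38295)
J/A(-289) = 38295/2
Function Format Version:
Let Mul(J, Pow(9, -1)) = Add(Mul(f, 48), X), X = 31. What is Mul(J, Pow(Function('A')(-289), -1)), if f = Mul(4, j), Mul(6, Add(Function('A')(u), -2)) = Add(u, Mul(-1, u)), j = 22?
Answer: Rational(38295, 2) ≈ 19148.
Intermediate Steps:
Function('A')(u) = 2 (Function('A')(u) = Add(2, Mul(Rational(1, 6), Add(u, Mul(-1, u)))) = Add(2, Mul(Rational(1, 6), 0)) = Add(2, 0) = 2)
f = 88 (f = Mul(4, 22) = 88)
J = 38295 (J = Mul(9, Add(Mul(88, 48), 31)) = Mul(9, Add(4224, 31)) = Mul(9, 4255) = 38295)
Mul(J, Pow(Function('A')(-289), -1)) = Mul(38295, Pow(2, -1)) = Mul(38295, Rational(1, 2)) = Rational(38295, 2)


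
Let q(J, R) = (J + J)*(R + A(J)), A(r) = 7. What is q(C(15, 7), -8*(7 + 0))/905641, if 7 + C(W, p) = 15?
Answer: -784/905641 ≈ -0.00086568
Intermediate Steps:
C(W, p) = 8 (C(W, p) = -7 + 15 = 8)
q(J, R) = 2*J*(7 + R) (q(J, R) = (J + J)*(R + 7) = (2*J)*(7 + R) = 2*J*(7 + R))
q(C(15, 7), -8*(7 + 0))/905641 = (2*8*(7 - 8*(7 + 0)))/905641 = (2*8*(7 - 8*7))*(1/905641) = (2*8*(7 - 56))*(1/905641) = (2*8*(-49))*(1/905641) = -784*1/905641 = -784/905641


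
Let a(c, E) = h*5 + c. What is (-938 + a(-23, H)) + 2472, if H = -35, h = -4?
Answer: 1491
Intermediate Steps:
a(c, E) = -20 + c (a(c, E) = -4*5 + c = -20 + c)
(-938 + a(-23, H)) + 2472 = (-938 + (-20 - 23)) + 2472 = (-938 - 43) + 2472 = -981 + 2472 = 1491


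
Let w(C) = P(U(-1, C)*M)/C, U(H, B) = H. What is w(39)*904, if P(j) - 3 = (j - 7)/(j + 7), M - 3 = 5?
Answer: 5424/13 ≈ 417.23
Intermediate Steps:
M = 8 (M = 3 + 5 = 8)
P(j) = 3 + (-7 + j)/(7 + j) (P(j) = 3 + (j - 7)/(j + 7) = 3 + (-7 + j)/(7 + j))
w(C) = 18/C (w(C) = (2*(7 + 2*(-1*8))/(7 - 1*8))/C = (2*(7 + 2*(-8))/(7 - 8))/C = (2*(7 - 16)/(-1))/C = (2*(-1)*(-9))/C = 18/C)
w(39)*904 = (18/39)*904 = (18*(1/39))*904 = (6/13)*904 = 5424/13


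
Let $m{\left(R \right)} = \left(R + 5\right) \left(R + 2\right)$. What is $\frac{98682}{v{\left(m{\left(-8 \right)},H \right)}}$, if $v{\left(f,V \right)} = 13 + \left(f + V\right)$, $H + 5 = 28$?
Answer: $\frac{16447}{9} \approx 1827.4$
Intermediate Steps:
$H = 23$ ($H = -5 + 28 = 23$)
$m{\left(R \right)} = \left(2 + R\right) \left(5 + R\right)$ ($m{\left(R \right)} = \left(5 + R\right) \left(2 + R\right) = \left(2 + R\right) \left(5 + R\right)$)
$v{\left(f,V \right)} = 13 + V + f$ ($v{\left(f,V \right)} = 13 + \left(V + f\right) = 13 + V + f$)
$\frac{98682}{v{\left(m{\left(-8 \right)},H \right)}} = \frac{98682}{13 + 23 + \left(10 + \left(-8\right)^{2} + 7 \left(-8\right)\right)} = \frac{98682}{13 + 23 + \left(10 + 64 - 56\right)} = \frac{98682}{13 + 23 + 18} = \frac{98682}{54} = 98682 \cdot \frac{1}{54} = \frac{16447}{9}$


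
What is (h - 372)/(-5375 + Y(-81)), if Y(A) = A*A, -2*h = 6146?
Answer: -3445/1186 ≈ -2.9047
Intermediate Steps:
h = -3073 (h = -1/2*6146 = -3073)
Y(A) = A**2
(h - 372)/(-5375 + Y(-81)) = (-3073 - 372)/(-5375 + (-81)**2) = -3445/(-5375 + 6561) = -3445/1186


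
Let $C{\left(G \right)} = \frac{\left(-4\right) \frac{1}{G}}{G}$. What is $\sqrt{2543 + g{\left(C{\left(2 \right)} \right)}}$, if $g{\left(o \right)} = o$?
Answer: $\sqrt{2542} \approx 50.418$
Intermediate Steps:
$C{\left(G \right)} = - \frac{4}{G^{2}}$
$\sqrt{2543 + g{\left(C{\left(2 \right)} \right)}} = \sqrt{2543 - \frac{4}{4}} = \sqrt{2543 - 1} = \sqrt{2542}$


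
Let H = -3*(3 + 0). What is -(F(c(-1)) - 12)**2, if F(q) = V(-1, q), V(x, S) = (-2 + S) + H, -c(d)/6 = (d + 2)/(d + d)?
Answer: -400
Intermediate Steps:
c(d) = -3*(2 + d)/d (c(d) = -6*(d + 2)/(d + d) = -6*(2 + d)/(2*d) = -6*(2 + d)*1/(2*d) = -3*(2 + d)/d)
H = -9 (H = -3*3 = -9)
V(x, S) = -11 + S (V(x, S) = (-2 + S) - 9 = -11 + S)
F(q) = -11 + q
-(F(c(-1)) - 12)**2 = -((-11 + (-3 - 6/(-1))) - 12)**2 = -((-11 + (-3 - 6*(-1))) - 12)**2 = -((-11 + (-3 + 6)) - 12)**2 = -((-11 + 3) - 12)**2 = -(-8 - 12)**2 = -1*(-20)**2 = -1*400 = -400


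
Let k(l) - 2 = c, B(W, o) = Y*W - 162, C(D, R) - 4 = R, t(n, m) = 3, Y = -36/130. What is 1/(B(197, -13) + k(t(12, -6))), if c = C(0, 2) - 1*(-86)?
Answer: -65/7966 ≈ -0.0081597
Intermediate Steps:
Y = -18/65 (Y = -36*1/130 = -18/65 ≈ -0.27692)
C(D, R) = 4 + R
B(W, o) = -162 - 18*W/65 (B(W, o) = -18*W/65 - 162 = -162 - 18*W/65)
c = 92 (c = (4 + 2) - 1*(-86) = 6 + 86 = 92)
k(l) = 94 (k(l) = 2 + 92 = 94)
1/(B(197, -13) + k(t(12, -6))) = 1/((-162 - 18/65*197) + 94) = 1/((-162 - 3546/65) + 94) = 1/(-14076/65 + 94) = 1/(-7966/65) = -65/7966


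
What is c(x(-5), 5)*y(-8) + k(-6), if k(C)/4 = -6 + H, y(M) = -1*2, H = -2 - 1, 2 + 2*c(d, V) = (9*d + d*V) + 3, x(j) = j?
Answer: 33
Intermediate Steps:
c(d, V) = ½ + 9*d/2 + V*d/2 (c(d, V) = -1 + ((9*d + d*V) + 3)/2 = -1 + ((9*d + V*d) + 3)/2 = -1 + (3 + 9*d + V*d)/2 = -1 + (3/2 + 9*d/2 + V*d/2) = ½ + 9*d/2 + V*d/2)
H = -3
y(M) = -2
k(C) = -36 (k(C) = 4*(-6 - 3) = 4*(-9) = -36)
c(x(-5), 5)*y(-8) + k(-6) = (½ + (9/2)*(-5) + (½)*5*(-5))*(-2) - 36 = (½ - 45/2 - 25/2)*(-2) - 36 = -69/2*(-2) - 36 = 69 - 36 = 33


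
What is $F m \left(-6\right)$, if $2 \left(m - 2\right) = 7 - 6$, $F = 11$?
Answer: $-165$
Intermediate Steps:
$m = \frac{5}{2}$ ($m = 2 + \frac{7 - 6}{2} = 2 + \frac{1}{2} \cdot 1 = 2 + \frac{1}{2} = \frac{5}{2} \approx 2.5$)
$F m \left(-6\right) = 11 \cdot \frac{5}{2} \left(-6\right) = \frac{55}{2} \left(-6\right) = -165$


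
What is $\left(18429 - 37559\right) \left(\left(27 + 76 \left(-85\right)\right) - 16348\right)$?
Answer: $435800530$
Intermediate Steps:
$\left(18429 - 37559\right) \left(\left(27 + 76 \left(-85\right)\right) - 16348\right) = - 19130 \left(\left(27 - 6460\right) - 16348\right) = - 19130 \left(-6433 - 16348\right) = \left(-19130\right) \left(-22781\right) = 435800530$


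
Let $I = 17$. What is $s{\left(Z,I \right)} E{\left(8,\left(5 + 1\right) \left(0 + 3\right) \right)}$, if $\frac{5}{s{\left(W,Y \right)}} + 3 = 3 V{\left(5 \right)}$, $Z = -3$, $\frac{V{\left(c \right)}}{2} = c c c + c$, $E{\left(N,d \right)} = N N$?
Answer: $\frac{320}{777} \approx 0.41184$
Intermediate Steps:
$E{\left(N,d \right)} = N^{2}$
$V{\left(c \right)} = 2 c + 2 c^{3}$ ($V{\left(c \right)} = 2 \left(c c c + c\right) = 2 \left(c c^{2} + c\right) = 2 \left(c^{3} + c\right) = 2 \left(c + c^{3}\right) = 2 c + 2 c^{3}$)
$s{\left(W,Y \right)} = \frac{5}{777}$ ($s{\left(W,Y \right)} = \frac{5}{-3 + 3 \cdot 2 \cdot 5 \left(1 + 5^{2}\right)} = \frac{5}{-3 + 3 \cdot 2 \cdot 5 \left(1 + 25\right)} = \frac{5}{-3 + 3 \cdot 2 \cdot 5 \cdot 26} = \frac{5}{-3 + 3 \cdot 260} = \frac{5}{-3 + 780} = \frac{5}{777}$)
$s{\left(Z,I \right)} E{\left(8,\left(5 + 1\right) \left(0 + 3\right) \right)} = \frac{5 \cdot 8^{2}}{777} = \frac{5}{777} \cdot 64 = \frac{320}{777}$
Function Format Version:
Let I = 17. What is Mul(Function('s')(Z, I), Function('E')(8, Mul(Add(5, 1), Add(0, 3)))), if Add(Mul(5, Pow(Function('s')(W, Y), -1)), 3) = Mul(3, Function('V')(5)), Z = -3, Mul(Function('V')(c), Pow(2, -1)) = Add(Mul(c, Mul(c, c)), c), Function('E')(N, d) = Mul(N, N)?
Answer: Rational(320, 777) ≈ 0.41184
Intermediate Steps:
Function('E')(N, d) = Pow(N, 2)
Function('V')(c) = Add(Mul(2, c), Mul(2, Pow(c, 3))) (Function('V')(c) = Mul(2, Add(Mul(c, Mul(c, c)), c)) = Mul(2, Add(Mul(c, Pow(c, 2)), c)) = Mul(2, Add(Pow(c, 3), c)) = Mul(2, Add(c, Pow(c, 3))) = Add(Mul(2, c), Mul(2, Pow(c, 3))))
Function('s')(W, Y) = Rational(5, 777) (Function('s')(W, Y) = Mul(5, Pow(Add(-3, Mul(3, Mul(2, 5, Add(1, Pow(5, 2))))), -1)) = Mul(5, Pow(Add(-3, Mul(3, Mul(2, 5, Add(1, 25)))), -1)) = Mul(5, Pow(Add(-3, Mul(3, Mul(2, 5, 26))), -1)) = Mul(5, Pow(Add(-3, Mul(3, 260)), -1)) = Mul(5, Pow(Add(-3, 780), -1)) = Mul(5, Pow(777, -1)) = Mul(5, Rational(1, 777)) = Rational(5, 777))
Mul(Function('s')(Z, I), Function('E')(8, Mul(Add(5, 1), Add(0, 3)))) = Mul(Rational(5, 777), Pow(8, 2)) = Mul(Rational(5, 777), 64) = Rational(320, 777)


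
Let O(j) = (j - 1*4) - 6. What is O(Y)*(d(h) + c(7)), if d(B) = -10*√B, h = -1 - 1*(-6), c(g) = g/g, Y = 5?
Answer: -5 + 50*√5 ≈ 106.80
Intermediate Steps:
c(g) = 1
h = 5 (h = -1 + 6 = 5)
O(j) = -10 + j (O(j) = (j - 4) - 6 = (-4 + j) - 6 = -10 + j)
O(Y)*(d(h) + c(7)) = (-10 + 5)*(-10*√5 + 1) = -5*(1 - 10*√5) = -5 + 50*√5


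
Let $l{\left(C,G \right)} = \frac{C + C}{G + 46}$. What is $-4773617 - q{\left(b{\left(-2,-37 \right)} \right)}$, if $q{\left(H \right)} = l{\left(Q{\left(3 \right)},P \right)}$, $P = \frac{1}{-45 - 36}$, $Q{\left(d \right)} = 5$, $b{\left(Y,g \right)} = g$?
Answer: $- \frac{3556344827}{745} \approx -4.7736 \cdot 10^{6}$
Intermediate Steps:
$P = - \frac{1}{81}$ ($P = \frac{1}{-81} = - \frac{1}{81} \approx -0.012346$)
$l{\left(C,G \right)} = \frac{2 C}{46 + G}$
$q{\left(H \right)} = \frac{162}{745}$ ($q{\left(H \right)} = 2 \cdot 5 \frac{1}{46 - \frac{1}{81}} = 2 \cdot 5 \frac{1}{\frac{3725}{81}} = 2 \cdot 5 \cdot \frac{81}{3725} = \frac{162}{745}$)
$-4773617 - q{\left(b{\left(-2,-37 \right)} \right)} = -4773617 - \frac{162}{745} = - \frac{3556344827}{745}$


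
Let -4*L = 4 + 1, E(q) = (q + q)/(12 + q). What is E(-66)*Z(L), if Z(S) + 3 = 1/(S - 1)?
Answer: -682/81 ≈ -8.4198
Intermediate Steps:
E(q) = 2*q/(12 + q) (E(q) = (2*q)/(12 + q) = 2*q/(12 + q))
L = -5/4 (L = -(4 + 1)/4 = -1/4*5 = -5/4 ≈ -1.2500)
Z(S) = -3 + 1/(-1 + S) (Z(S) = -3 + 1/(S - 1) = -3 + 1/(-1 + S))
E(-66)*Z(L) = (2*(-66)/(12 - 66))*((4 - 3*(-5/4))/(-1 - 5/4)) = (2*(-66)/(-54))*((4 + 15/4)/(-9/4)) = (2*(-66)*(-1/54))*(-4/9*31/4) = (22/9)*(-31/9) = -682/81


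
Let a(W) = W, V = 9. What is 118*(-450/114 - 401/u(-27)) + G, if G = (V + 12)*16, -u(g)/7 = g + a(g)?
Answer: -915595/3591 ≈ -254.97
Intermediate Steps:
u(g) = -14*g (u(g) = -7*(g + g) = -14*g)
G = 336 (G = (9 + 12)*16 = 21*16 = 336)
118*(-450/114 - 401/u(-27)) + G = 118*(-450/114 - 401/((-14*(-27)))) + 336 = 118*(-450*1/114 - 401/378) + 336 = 118*(-75/19 - 401*1/378) + 336 = 118*(-75/19 - 401/378) + 336 = 118*(-35969/7182) + 336 = -2122171/3591 + 336 = -915595/3591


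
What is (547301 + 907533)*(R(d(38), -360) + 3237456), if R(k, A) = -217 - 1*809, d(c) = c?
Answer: 4708468402620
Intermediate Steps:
R(k, A) = -1026 (R(k, A) = -217 - 809 = -1026)
(547301 + 907533)*(R(d(38), -360) + 3237456) = (547301 + 907533)*(-1026 + 3237456) = 1454834*3236430 = 4708468402620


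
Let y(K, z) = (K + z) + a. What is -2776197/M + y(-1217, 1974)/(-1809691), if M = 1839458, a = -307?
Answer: -5024886481227/3328850587478 ≈ -1.5095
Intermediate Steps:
y(K, z) = -307 + K + z (y(K, z) = (K + z) - 307 = -307 + K + z)
-2776197/M + y(-1217, 1974)/(-1809691) = -2776197/1839458 + (-307 - 1217 + 1974)/(-1809691) = -2776197*1/1839458 + 450*(-1/1809691) = -2776197/1839458 - 450/1809691 = -5024886481227/3328850587478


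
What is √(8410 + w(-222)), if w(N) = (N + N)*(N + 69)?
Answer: 7*√1558 ≈ 276.30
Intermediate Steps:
w(N) = 2*N*(69 + N) (w(N) = (2*N)*(69 + N) = 2*N*(69 + N))
√(8410 + w(-222)) = √(8410 + 2*(-222)*(69 - 222)) = √(8410 + 2*(-222)*(-153)) = √(8410 + 67932) = √76342 = 7*√1558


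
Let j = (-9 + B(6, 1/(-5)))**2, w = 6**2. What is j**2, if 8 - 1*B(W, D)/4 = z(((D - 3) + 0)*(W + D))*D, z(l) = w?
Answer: 4499860561/625 ≈ 7.1998e+6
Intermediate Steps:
w = 36
z(l) = 36
B(W, D) = 32 - 144*D
j = 67081/25 (j = (-9 + (32 - 144/(-5)))**2 = (-9 + (32 - 144*(-1/5)))**2 = (-9 + (32 + 144/5))**2 = (-9 + 304/5)**2 = (259/5)**2 = 67081/25 ≈ 2683.2)
j**2 = (67081/25)**2 = 4499860561/625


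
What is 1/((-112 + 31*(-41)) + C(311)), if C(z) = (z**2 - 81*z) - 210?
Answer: 1/69937 ≈ 1.4299e-5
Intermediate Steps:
C(z) = -210 + z**2 - 81*z
1/((-112 + 31*(-41)) + C(311)) = 1/((-112 + 31*(-41)) + (-210 + 311**2 - 81*311)) = 1/((-112 - 1271) + (-210 + 96721 - 25191)) = 1/(-1383 + 71320) = 1/69937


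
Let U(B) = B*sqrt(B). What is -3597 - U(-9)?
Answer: -3597 + 27*I ≈ -3597.0 + 27.0*I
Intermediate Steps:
U(B) = B**(3/2)
-3597 - U(-9) = -3597 - (-9)**(3/2) = -3597 - (-27)*I = -3597 + 27*I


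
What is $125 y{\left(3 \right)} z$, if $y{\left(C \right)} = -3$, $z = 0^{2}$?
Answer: $0$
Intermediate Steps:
$z = 0$
$125 y{\left(3 \right)} z = 125 \left(\left(-3\right) 0\right) = 125 \cdot 0 = 0$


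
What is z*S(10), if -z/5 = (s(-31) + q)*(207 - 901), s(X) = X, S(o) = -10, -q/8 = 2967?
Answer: 824714900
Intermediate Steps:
q = -23736 (q = -8*2967 = -23736)
z = -82471490 (z = -5*(-31 - 23736)*(207 - 901) = -(-118835)*(-694) = -5*16494298 = -82471490)
z*S(10) = -82471490*(-10) = 824714900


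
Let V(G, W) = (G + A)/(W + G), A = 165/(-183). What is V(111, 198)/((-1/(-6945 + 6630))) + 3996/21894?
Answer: 2577386298/22926667 ≈ 112.42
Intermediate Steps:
A = -55/61 (A = 165*(-1/183) = -55/61 ≈ -0.90164)
V(G, W) = (-55/61 + G)/(G + W) (V(G, W) = (G - 55/61)/(W + G) = (-55/61 + G)/(G + W))
V(111, 198)/((-1/(-6945 + 6630))) + 3996/21894 = ((-55/61 + 111)/(111 + 198))/((-1/(-6945 + 6630))) + 3996/21894 = ((6716/61)/309)/((-1/(-315))) + 3996*(1/21894) = ((1/309)*(6716/61))/((-1*(-1/315))) + 666/3649 = 6716/(18849*(1/315)) + 666/3649 = (6716/18849)*315 + 666/3649 = 705180/6283 + 666/3649 = 2577386298/22926667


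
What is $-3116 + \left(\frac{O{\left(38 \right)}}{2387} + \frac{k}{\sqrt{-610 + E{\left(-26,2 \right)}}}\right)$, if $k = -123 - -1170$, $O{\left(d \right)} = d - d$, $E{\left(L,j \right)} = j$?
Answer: $-3116 - \frac{1047 i \sqrt{38}}{152} \approx -3116.0 - 42.461 i$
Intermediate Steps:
$O{\left(d \right)} = 0$
$k = 1047$ ($k = -123 + 1170 = 1047$)
$-3116 + \left(\frac{O{\left(38 \right)}}{2387} + \frac{k}{\sqrt{-610 + E{\left(-26,2 \right)}}}\right) = -3116 + \left(\frac{0}{2387} + \frac{1047}{\sqrt{-610 + 2}}\right) = -3116 + \left(0 \cdot \frac{1}{2387} + \frac{1047}{\sqrt{-608}}\right) = -3116 + \left(0 + \frac{1047}{4 i \sqrt{38}}\right) = -3116 + \left(0 + 1047 \left(- \frac{i \sqrt{38}}{152}\right)\right) = -3116 + \left(0 - \frac{1047 i \sqrt{38}}{152}\right) = -3116 - \frac{1047 i \sqrt{38}}{152}$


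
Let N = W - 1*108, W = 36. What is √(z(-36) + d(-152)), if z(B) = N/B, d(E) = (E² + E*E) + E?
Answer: √46058 ≈ 214.61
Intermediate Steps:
N = -72 (N = 36 - 1*108 = 36 - 108 = -72)
d(E) = E + 2*E² (d(E) = (E² + E²) + E = 2*E² + E = E + 2*E²)
z(B) = -72/B
√(z(-36) + d(-152)) = √(-72/(-36) - 152*(1 + 2*(-152))) = √(-72*(-1/36) - 152*(1 - 304)) = √(2 - 152*(-303)) = √(2 + 46056) = √46058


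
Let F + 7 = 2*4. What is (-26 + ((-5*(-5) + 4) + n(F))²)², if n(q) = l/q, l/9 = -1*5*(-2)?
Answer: 199798225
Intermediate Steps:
F = 1 (F = -7 + 2*4 = -7 + 8 = 1)
l = 90 (l = 9*(-1*5*(-2)) = 9*(-5*(-2)) = 9*10 = 90)
n(q) = 90/q
(-26 + ((-5*(-5) + 4) + n(F))²)² = (-26 + ((-5*(-5) + 4) + 90/1)²)² = (-26 + ((25 + 4) + 90*1)²)² = (-26 + (29 + 90)²)² = (-26 + 119²)² = (-26 + 14161)² = 14135² = 199798225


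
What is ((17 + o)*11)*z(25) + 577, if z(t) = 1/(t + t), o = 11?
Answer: 14579/25 ≈ 583.16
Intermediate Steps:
z(t) = 1/(2*t)
((17 + o)*11)*z(25) + 577 = ((17 + 11)*11)*((½)/25) + 577 = (28*11)*((½)*(1/25)) + 577 = 308*(1/50) + 577 = 154/25 + 577 = 14579/25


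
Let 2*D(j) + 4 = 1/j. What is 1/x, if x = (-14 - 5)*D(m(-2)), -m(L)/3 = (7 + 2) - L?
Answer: 66/2527 ≈ 0.026118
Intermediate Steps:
m(L) = -27 + 3*L (m(L) = -3*((7 + 2) - L) = -3*(9 - L) = -27 + 3*L)
D(j) = -2 + 1/(2*j)
x = 2527/66 (x = (-14 - 5)*(-2 + 1/(2*(-27 + 3*(-2)))) = -19*(-2 + 1/(2*(-27 - 6))) = -19*(-2 + (½)/(-33)) = -19*(-2 + (½)*(-1/33)) = -19*(-2 - 1/66) = -19*(-133/66) = 2527/66 ≈ 38.288)
1/x = 1/(2527/66) = 66/2527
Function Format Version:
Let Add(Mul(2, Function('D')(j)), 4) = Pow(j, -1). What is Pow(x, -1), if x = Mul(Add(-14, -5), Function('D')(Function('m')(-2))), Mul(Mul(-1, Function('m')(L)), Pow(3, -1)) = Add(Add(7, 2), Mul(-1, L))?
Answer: Rational(66, 2527) ≈ 0.026118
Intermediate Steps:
Function('m')(L) = Add(-27, Mul(3, L)) (Function('m')(L) = Mul(-3, Add(Add(7, 2), Mul(-1, L))) = Mul(-3, Add(9, Mul(-1, L))) = Add(-27, Mul(3, L)))
Function('D')(j) = Add(-2, Mul(Rational(1, 2), Pow(j, -1)))
x = Rational(2527, 66) (x = Mul(Add(-14, -5), Add(-2, Mul(Rational(1, 2), Pow(Add(-27, Mul(3, -2)), -1)))) = Mul(-19, Add(-2, Mul(Rational(1, 2), Pow(Add(-27, -6), -1)))) = Mul(-19, Add(-2, Mul(Rational(1, 2), Pow(-33, -1)))) = Mul(-19, Add(-2, Mul(Rational(1, 2), Rational(-1, 33)))) = Mul(-19, Add(-2, Rational(-1, 66))) = Mul(-19, Rational(-133, 66)) = Rational(2527, 66) ≈ 38.288)
Pow(x, -1) = Pow(Rational(2527, 66), -1) = Rational(66, 2527)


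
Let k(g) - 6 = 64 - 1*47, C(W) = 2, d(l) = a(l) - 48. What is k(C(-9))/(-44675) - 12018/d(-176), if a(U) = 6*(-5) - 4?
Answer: 268451132/1831675 ≈ 146.56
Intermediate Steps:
a(U) = -34 (a(U) = -30 - 4 = -34)
d(l) = -82 (d(l) = -34 - 48 = -82)
k(g) = 23 (k(g) = 6 + (64 - 1*47) = 6 + (64 - 47) = 6 + 17 = 23)
k(C(-9))/(-44675) - 12018/d(-176) = 23/(-44675) - 12018/(-82) = 23*(-1/44675) - 12018*(-1/82) = -23/44675 + 6009/41 = 268451132/1831675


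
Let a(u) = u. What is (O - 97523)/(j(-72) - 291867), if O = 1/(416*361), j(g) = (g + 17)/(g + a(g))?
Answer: 131810526423/394482251098 ≈ 0.33414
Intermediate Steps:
j(g) = (17 + g)/(2*g) (j(g) = (g + 17)/(g + g) = (17 + g)/((2*g)) = (17 + g)*(1/(2*g)) = (17 + g)/(2*g))
O = 1/150176 ≈ 6.6589e-6
(O - 97523)/(j(-72) - 291867) = (1/150176 - 97523)/((1/2)*(17 - 72)/(-72) - 291867) = -14645614047/(150176*((1/2)*(-1/72)*(-55) - 291867)) = -14645614047/(150176*(55/144 - 291867)) = -14645614047/(150176*(-42028793/144)) = -14645614047/150176*(-144/42028793) = 131810526423/394482251098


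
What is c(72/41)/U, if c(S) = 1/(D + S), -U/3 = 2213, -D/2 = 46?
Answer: 41/24564300 ≈ 1.6691e-6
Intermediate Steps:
D = -92 (D = -2*46 = -92)
U = -6639 (U = -3*2213 = -6639)
c(S) = 1/(-92 + S)
c(72/41)/U = 1/(-92 + 72/41*(-6639)) = -1/6639/(-92 + 72*(1/41)) = -1/6639/(-92 + 72/41) = -1/6639/(-3700/41) = -41/3700*(-1/6639) = 41/24564300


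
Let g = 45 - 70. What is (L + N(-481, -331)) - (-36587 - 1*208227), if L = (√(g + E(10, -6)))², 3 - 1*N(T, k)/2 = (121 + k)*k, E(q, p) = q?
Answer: 105785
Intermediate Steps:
g = -25
N(T, k) = 6 - 2*k*(121 + k) (N(T, k) = 6 - 2*(121 + k)*k = 6 - 2*k*(121 + k))
L = -15 (L = (√(-25 + 10))² = (√(-15))² = (I*√15)² = -15)
(L + N(-481, -331)) - (-36587 - 1*208227) = (-15 + (6 - 242*(-331) - 2*(-331)²)) - (-36587 - 1*208227) = (-15 + (6 + 80102 - 2*109561)) - (-36587 - 208227) = (-15 + (6 + 80102 - 219122)) - 1*(-244814) = (-15 - 139014) + 244814 = -139029 + 244814 = 105785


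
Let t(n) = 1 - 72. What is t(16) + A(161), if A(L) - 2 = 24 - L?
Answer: -206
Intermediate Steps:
A(L) = 26 - L (A(L) = 2 + (24 - L) = 26 - L)
t(n) = -71
t(16) + A(161) = -71 + (26 - 1*161) = -71 + (26 - 161) = -71 - 135 = -206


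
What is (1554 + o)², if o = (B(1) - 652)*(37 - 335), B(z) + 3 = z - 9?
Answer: 39651960384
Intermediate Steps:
B(z) = -12 + z (B(z) = -3 + (z - 9) = -3 + (-9 + z) = -12 + z)
o = 197574 (o = ((-12 + 1) - 652)*(37 - 335) = (-11 - 652)*(-298) = -663*(-298) = 197574)
(1554 + o)² = (1554 + 197574)² = 199128² = 39651960384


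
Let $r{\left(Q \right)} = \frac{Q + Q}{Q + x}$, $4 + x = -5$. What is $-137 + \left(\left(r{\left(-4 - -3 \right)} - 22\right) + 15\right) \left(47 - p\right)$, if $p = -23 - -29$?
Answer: $- \frac{2079}{5} \approx -415.8$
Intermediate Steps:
$x = -9$ ($x = -4 - 5 = -9$)
$r{\left(Q \right)} = \frac{2 Q}{-9 + Q}$ ($r{\left(Q \right)} = \frac{Q + Q}{Q - 9} = \frac{2 Q}{-9 + Q}$)
$p = 6$ ($p = -23 + 29 = 6$)
$-137 + \left(\left(r{\left(-4 - -3 \right)} - 22\right) + 15\right) \left(47 - p\right) = -137 + \left(\left(\frac{2 \left(-4 - -3\right)}{-9 - 1} - 22\right) + 15\right) \left(47 - 6\right) = -137 + \left(\left(\frac{2 \left(-4 + 3\right)}{-9 + \left(-4 + 3\right)} - 22\right) + 15\right) \left(47 - 6\right) = -137 + \left(\left(2 \left(-1\right) \frac{1}{-9 - 1} - 22\right) + 15\right) 41 = -137 + \left(\left(2 \left(-1\right) \frac{1}{-10} - 22\right) + 15\right) 41 = -137 + \left(\left(2 \left(-1\right) \left(- \frac{1}{10}\right) - 22\right) + 15\right) 41 = -137 + \left(\left(\frac{1}{5} - 22\right) + 15\right) 41 = -137 + \left(- \frac{109}{5} + 15\right) 41 = -137 - \frac{1394}{5} = - \frac{2079}{5}$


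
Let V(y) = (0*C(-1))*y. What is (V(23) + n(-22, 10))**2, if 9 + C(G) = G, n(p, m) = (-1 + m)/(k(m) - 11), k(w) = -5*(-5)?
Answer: 81/196 ≈ 0.41327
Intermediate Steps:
k(w) = 25
n(p, m) = -1/14 + m/14 (n(p, m) = (-1 + m)/(25 - 11) = (-1 + m)/14 = (-1 + m)*(1/14) = -1/14 + m/14)
C(G) = -9 + G
V(y) = 0 (V(y) = (0*(-9 - 1))*y = (0*(-10))*y = 0*y = 0)
(V(23) + n(-22, 10))**2 = (0 + (-1/14 + (1/14)*10))**2 = (0 + (-1/14 + 5/7))**2 = (0 + 9/14)**2 = (9/14)**2 = 81/196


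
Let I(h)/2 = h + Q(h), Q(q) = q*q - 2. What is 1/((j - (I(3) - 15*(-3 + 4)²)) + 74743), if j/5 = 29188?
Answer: 1/220678 ≈ 4.5315e-6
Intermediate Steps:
j = 145940 (j = 5*29188 = 145940)
Q(q) = -2 + q² (Q(q) = q² - 2 = -2 + q²)
I(h) = -4 + 2*h + 2*h² (I(h) = 2*(h + (-2 + h²)) = 2*(-2 + h + h²) = -4 + 2*h + 2*h²)
1/((j - (I(3) - 15*(-3 + 4)²)) + 74743) = 1/((145940 - ((-4 + 2*3 + 2*3²) - 15*(-3 + 4)²)) + 74743) = 1/((145940 - ((-4 + 6 + 2*9) - 15*1²)) + 74743) = 1/((145940 - ((-4 + 6 + 18) - 15*1)) + 74743) = 1/((145940 - (20 - 15)) + 74743) = 1/((145940 - 1*5) + 74743) = 1/((145940 - 5) + 74743) = 1/(145935 + 74743) = 1/220678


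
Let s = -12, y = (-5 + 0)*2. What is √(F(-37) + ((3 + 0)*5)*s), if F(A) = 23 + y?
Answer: I*√167 ≈ 12.923*I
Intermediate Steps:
y = -10 (y = -5*2 = -10)
F(A) = 13 (F(A) = 23 - 10 = 13)
√(F(-37) + ((3 + 0)*5)*s) = √(13 + ((3 + 0)*5)*(-12)) = √(13 + (3*5)*(-12)) = √(13 + 15*(-12)) = √(13 - 180) = √(-167) = I*√167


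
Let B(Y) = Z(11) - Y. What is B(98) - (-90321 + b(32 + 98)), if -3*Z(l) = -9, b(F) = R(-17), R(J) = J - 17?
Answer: 90260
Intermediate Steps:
R(J) = -17 + J
b(F) = -34 (b(F) = -17 - 17 = -34)
Z(l) = 3 (Z(l) = -1/3*(-9) = 3)
B(Y) = 3 - Y
B(98) - (-90321 + b(32 + 98)) = (3 - 1*98) - (-90321 - 34) = (3 - 98) - 1*(-90355) = -95 + 90355 = 90260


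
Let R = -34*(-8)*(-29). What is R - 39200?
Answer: -47088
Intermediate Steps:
R = -7888 (R = 272*(-29) = -7888)
R - 39200 = -7888 - 39200 = -47088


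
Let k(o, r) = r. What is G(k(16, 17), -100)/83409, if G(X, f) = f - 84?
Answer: -184/83409 ≈ -0.0022060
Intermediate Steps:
G(X, f) = -84 + f
G(k(16, 17), -100)/83409 = (-84 - 100)/83409 = -184*1/83409 = -184/83409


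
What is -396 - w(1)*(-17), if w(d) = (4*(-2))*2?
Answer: -668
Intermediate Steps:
w(d) = -16 (w(d) = -8*2 = -16)
-396 - w(1)*(-17) = -396 - (-16)*(-17) = -396 - 1*272 = -396 - 272 = -668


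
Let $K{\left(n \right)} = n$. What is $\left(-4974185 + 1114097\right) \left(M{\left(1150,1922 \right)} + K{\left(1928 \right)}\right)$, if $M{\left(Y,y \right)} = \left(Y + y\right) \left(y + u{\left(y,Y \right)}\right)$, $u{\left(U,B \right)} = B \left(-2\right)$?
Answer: $4474953697344$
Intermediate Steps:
$u{\left(U,B \right)} = - 2 B$
$M{\left(Y,y \right)} = \left(Y + y\right) \left(y - 2 Y\right)$
$\left(-4974185 + 1114097\right) \left(M{\left(1150,1922 \right)} + K{\left(1928 \right)}\right) = \left(-4974185 + 1114097\right) \left(\left(1922^{2} - 2 \cdot 1150^{2} - 1150 \cdot 1922\right) + 1928\right) = - 3860088 \left(\left(3694084 - 2645000 - 2210300\right) + 1928\right) = - 3860088 \left(-1161216 + 1928\right) = \left(-3860088\right) \left(-1159288\right) = 4474953697344$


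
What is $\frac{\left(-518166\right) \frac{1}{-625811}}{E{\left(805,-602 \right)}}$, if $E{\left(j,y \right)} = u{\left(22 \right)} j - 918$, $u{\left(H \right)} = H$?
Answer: $\frac{259083}{5254309156} \approx 4.9309 \cdot 10^{-5}$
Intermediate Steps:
$E{\left(j,y \right)} = -918 + 22 j$ ($E{\left(j,y \right)} = 22 j - 918 = -918 + 22 j$)
$\frac{\left(-518166\right) \frac{1}{-625811}}{E{\left(805,-602 \right)}} = \frac{\left(-518166\right) \frac{1}{-625811}}{-918 + 22 \cdot 805} = \frac{\left(-518166\right) \left(- \frac{1}{625811}\right)}{-918 + 17710} = \frac{518166}{625811 \cdot 16792} = \frac{518166}{625811} \cdot \frac{1}{16792} = \frac{259083}{5254309156}$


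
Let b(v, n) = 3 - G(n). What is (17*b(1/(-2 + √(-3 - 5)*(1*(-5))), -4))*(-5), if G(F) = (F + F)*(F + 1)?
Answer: 1785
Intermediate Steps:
G(F) = 2*F*(1 + F) (G(F) = (2*F)*(1 + F) = 2*F*(1 + F))
b(v, n) = 3 - 2*n*(1 + n)
(17*b(1/(-2 + √(-3 - 5)*(1*(-5))), -4))*(-5) = (17*(3 - 2*(-4)*(1 - 4)))*(-5) = (17*(3 - 2*(-4)*(-3)))*(-5) = (17*(3 - 24))*(-5) = (17*(-21))*(-5) = -357*(-5) = 1785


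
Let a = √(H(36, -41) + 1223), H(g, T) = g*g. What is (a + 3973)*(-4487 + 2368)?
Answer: -8418787 - 2119*√2519 ≈ -8.5251e+6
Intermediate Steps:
H(g, T) = g²
a = √2519 (a = √(36² + 1223) = √(1296 + 1223) = √2519 ≈ 50.190)
(a + 3973)*(-4487 + 2368) = (√2519 + 3973)*(-4487 + 2368) = (3973 + √2519)*(-2119) = -8418787 - 2119*√2519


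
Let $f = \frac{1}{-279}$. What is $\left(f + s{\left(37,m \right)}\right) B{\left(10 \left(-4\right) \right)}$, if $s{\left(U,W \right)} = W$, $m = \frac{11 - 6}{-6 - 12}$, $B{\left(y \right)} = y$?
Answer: $\frac{3140}{279} \approx 11.254$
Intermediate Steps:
$m = - \frac{5}{18}$ ($m = \frac{5}{-18} = 5 \left(- \frac{1}{18}\right) = - \frac{5}{18} \approx -0.27778$)
$f = - \frac{1}{279} \approx -0.0035842$
$\left(f + s{\left(37,m \right)}\right) B{\left(10 \left(-4\right) \right)} = \left(- \frac{1}{279} - \frac{5}{18}\right) 10 \left(-4\right) = \left(- \frac{157}{558}\right) \left(-40\right) = \frac{3140}{279}$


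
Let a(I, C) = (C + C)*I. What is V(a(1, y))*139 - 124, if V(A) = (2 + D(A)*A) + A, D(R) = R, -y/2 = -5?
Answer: 58534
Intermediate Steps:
y = 10 (y = -2*(-5) = 10)
a(I, C) = 2*C*I (a(I, C) = (2*C)*I = 2*C*I)
V(A) = 2 + A + A² (V(A) = (2 + A*A) + A = (2 + A²) + A = 2 + A + A²)
V(a(1, y))*139 - 124 = (2 + 2*10*1 + (2*10*1)²)*139 - 124 = (2 + 20 + 20²)*139 - 124 = (2 + 20 + 400)*139 - 124 = 422*139 - 124 = 58658 - 124 = 58534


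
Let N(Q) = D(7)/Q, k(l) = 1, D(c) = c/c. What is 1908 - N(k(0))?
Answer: 1907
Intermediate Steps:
D(c) = 1
N(Q) = 1/Q
1908 - N(k(0)) = 1908 - 1/1 = 1908 - 1*1 = 1908 - 1 = 1907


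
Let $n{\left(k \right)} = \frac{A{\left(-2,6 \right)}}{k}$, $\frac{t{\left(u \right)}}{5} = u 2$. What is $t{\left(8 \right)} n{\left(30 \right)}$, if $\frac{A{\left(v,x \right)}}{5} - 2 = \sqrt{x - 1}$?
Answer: $\frac{80}{3} + \frac{40 \sqrt{5}}{3} \approx 56.481$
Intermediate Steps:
$A{\left(v,x \right)} = 10 + 5 \sqrt{-1 + x}$ ($A{\left(v,x \right)} = 10 + 5 \sqrt{x - 1} = 10 + 5 \sqrt{-1 + x}$)
$t{\left(u \right)} = 10 u$ ($t{\left(u \right)} = 5 u 2 = 5 \cdot 2 u = 10 u$)
$n{\left(k \right)} = \frac{10 + 5 \sqrt{5}}{k}$ ($n{\left(k \right)} = \frac{10 + 5 \sqrt{-1 + 6}}{k} = \frac{10 + 5 \sqrt{5}}{k}$)
$t{\left(8 \right)} n{\left(30 \right)} = 10 \cdot 8 \frac{5 \left(2 + \sqrt{5}\right)}{30} = 80 \cdot 5 \cdot \frac{1}{30} \left(2 + \sqrt{5}\right) = 80 \left(\frac{1}{3} + \frac{\sqrt{5}}{6}\right) = \frac{80}{3} + \frac{40 \sqrt{5}}{3}$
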